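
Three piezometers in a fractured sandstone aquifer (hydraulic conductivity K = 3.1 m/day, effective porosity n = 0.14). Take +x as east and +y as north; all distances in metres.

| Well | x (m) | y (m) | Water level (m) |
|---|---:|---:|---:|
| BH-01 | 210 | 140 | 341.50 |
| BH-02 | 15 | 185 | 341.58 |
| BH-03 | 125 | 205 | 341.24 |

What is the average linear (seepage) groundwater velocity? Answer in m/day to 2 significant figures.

0.15 m/day

Three-point gradient (reference BH-01): Δ to BH-02 = (-195, 45, +0.08), Δ to BH-03 = (-85, 65, -0.26).
∂h/∂x = -0.001910, ∂h/∂y = -0.006497 (det = -8850).
|∇h| = √(-0.001910² + -0.006497²) = 0.006772
Seepage velocity v = K·i/n = 3.1 × 0.006772 / 0.14 = 0.15 m/day.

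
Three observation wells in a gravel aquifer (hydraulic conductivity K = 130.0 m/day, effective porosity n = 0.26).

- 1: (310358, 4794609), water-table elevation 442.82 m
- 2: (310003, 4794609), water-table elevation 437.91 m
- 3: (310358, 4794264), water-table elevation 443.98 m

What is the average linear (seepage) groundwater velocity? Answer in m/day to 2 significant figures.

7.1 m/day

∂h/∂x = (437.91 − 442.82) / (310003 − 310358) = +0.01383
∂h/∂y = (443.98 − 442.82) / (4794264 − 4794609) = -0.003362
|∇h| = √(0.01383² + -0.003362²) = 0.01423
Seepage velocity v = K·i/n = 130.0 × 0.01423 / 0.26 = 7.115 m/day.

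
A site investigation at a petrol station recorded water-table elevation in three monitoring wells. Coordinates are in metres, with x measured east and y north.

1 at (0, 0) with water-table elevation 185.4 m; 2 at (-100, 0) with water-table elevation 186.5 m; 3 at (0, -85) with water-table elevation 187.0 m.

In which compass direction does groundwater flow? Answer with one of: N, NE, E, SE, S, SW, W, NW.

∂h/∂x = (186.5 − 185.4) / (-100 − 0) = -0.01100
∂h/∂y = (187.0 − 185.4) / (-85 − 0) = -0.01882
Flow = −∇h = (+0.01100 east, +0.01882 north), which points northeast.

NE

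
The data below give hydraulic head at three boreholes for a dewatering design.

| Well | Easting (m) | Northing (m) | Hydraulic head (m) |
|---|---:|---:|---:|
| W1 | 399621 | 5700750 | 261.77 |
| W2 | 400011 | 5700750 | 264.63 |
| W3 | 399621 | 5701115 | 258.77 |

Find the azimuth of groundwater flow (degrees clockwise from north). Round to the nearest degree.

∂h/∂x = (264.63 − 261.77) / (400011 − 399621) = +0.007333
∂h/∂y = (258.77 − 261.77) / (5701115 − 5700750) = -0.008219
Flow direction (−∇h) has components (-0.007333 E, +0.008219 N).
Azimuth = atan2(E, N) = atan2(-0.007333, +0.008219) = 318.3° ≈ 318°.

318°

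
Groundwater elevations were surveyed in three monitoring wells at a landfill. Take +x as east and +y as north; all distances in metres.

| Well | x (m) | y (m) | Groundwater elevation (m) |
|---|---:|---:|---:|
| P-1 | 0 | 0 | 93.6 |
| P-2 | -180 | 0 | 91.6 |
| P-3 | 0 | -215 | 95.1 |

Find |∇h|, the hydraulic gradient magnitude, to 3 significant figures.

∂h/∂x = (91.6 − 93.6) / (-180 − 0) = +0.01111
∂h/∂y = (95.1 − 93.6) / (-215 − 0) = -0.006977
|∇h| = √(0.01111² + -0.006977²) = 0.01312

0.0131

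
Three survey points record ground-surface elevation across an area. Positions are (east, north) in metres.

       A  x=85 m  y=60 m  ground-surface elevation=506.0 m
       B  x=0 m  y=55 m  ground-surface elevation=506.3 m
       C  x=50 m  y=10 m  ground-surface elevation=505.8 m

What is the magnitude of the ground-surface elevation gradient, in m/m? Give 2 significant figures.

Differences from A: to B (Δx, Δy, Δh) = (-85, -5, +0.3); to C = (-35, -50, -0.2).
Solve a·Δx + b·Δy = Δz: det = (-85)·(-50) − (-35)·(-5) = 4075.
∂z/∂x = [(+0.3)·(-50) − (-0.2)·(-5)] / 4075 = -0.003926
∂z/∂y = [(-85)·(-0.2) − (-35)·(+0.3)] / 4075 = +0.006748
|∇f| = √(-0.003926² + 0.006748²) = 0.007807 m/m

0.0078 m/m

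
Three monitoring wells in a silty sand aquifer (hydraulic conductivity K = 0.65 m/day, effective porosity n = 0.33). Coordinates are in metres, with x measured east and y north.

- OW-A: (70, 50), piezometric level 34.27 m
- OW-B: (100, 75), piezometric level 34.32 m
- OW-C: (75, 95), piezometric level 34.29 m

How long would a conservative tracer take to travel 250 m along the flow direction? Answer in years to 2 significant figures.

With h = a·x + b·y + c and OW-A as origin, the differences give:
  30·a + 25·b = +0.05
  5·a + 45·b = +0.02
Eliminate b (×45 and ×25, subtract): 1225·a = 1.750 → a = ∂h/∂x = +0.001429
Back-substitute: b = ∂h/∂y = +0.0002857.
|∇h| = √(0.001429² + 0.0002857²) = 0.001457
Seepage velocity v = K·i/n = 0.65 × 0.001457 / 0.33 = 0.00287 m/day.
t = 250 / 0.00287 = 8.711e+04 days = 238 years.

240 years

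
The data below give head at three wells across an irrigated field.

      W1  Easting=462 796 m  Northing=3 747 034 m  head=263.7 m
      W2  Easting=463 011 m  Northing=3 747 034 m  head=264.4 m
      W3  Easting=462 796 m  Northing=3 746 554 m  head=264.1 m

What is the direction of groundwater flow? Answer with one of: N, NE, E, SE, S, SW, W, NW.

∂h/∂x = (264.4 − 263.7) / (463011 − 462796) = +0.003256
∂h/∂y = (264.1 − 263.7) / (3746554 − 3747034) = -0.0008333
Flow = −∇h = (-0.003256 east, +0.0008333 north), which points west.

W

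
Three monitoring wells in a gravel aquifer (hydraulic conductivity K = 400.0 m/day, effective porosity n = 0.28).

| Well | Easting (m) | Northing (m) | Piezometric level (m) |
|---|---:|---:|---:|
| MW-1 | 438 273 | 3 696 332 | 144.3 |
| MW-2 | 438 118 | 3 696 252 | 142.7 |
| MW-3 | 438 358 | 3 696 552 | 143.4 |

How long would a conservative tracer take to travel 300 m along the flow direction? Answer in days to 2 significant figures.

11 days

Taking MW-1 as reference: MW-2−MW-1 = (-155, -80, -1.6); MW-3−MW-1 = (85, 220, -0.9).
Solve a·Δx + b·Δy = Δh: det = (-155)·220 − 85·(-80) = -27300.
∂h/∂x = [(-1.6)·220 − (-0.9)·(-80)] / -27300 = +0.01553
∂h/∂y = [(-155)·(-0.9) − 85·(-1.6)] / -27300 = -0.01009
|∇h| = √(0.01553² + -0.01009²) = 0.01852
Seepage velocity v = K·i/n = 400.0 × 0.01852 / 0.28 = 26.46 m/day.
t = 300 / 26.46 = 11.34 days.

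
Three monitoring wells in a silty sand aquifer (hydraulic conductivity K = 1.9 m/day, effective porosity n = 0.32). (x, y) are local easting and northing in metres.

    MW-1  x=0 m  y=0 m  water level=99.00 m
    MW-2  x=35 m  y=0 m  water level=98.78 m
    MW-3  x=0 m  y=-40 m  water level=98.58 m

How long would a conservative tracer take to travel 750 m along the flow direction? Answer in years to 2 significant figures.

∂h/∂x = (98.78 − 99.00) / (35 − 0) = -0.006286
∂h/∂y = (98.58 − 99.00) / (-40 − 0) = +0.01050
|∇h| = √(-0.006286² + 0.01050²) = 0.01224
Seepage velocity v = K·i/n = 1.9 × 0.01224 / 0.32 = 0.07267 m/day.
t = 750 / 0.07267 = 1.032e+04 days = 28.3 years.

28 years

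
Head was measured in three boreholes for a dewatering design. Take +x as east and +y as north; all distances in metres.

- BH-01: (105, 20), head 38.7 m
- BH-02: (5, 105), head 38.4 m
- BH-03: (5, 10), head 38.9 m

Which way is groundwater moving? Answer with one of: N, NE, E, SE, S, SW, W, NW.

Taking BH-01 as reference: BH-02−BH-01 = (-100, 85, -0.3); BH-03−BH-01 = (-100, -10, +0.2).
Determinant of the coordinate differences = (-100)·(-10) − (-100)·85 = 9500.
∂h/∂x = [(-0.3)·(-10) − (+0.2)·85] / 9500 = -0.001474
∂h/∂y = [(-100)·(+0.2) − (-100)·(-0.3)] / 9500 = -0.005263
Flow = −∇h = (+0.001474 east, +0.005263 north), which points north.

N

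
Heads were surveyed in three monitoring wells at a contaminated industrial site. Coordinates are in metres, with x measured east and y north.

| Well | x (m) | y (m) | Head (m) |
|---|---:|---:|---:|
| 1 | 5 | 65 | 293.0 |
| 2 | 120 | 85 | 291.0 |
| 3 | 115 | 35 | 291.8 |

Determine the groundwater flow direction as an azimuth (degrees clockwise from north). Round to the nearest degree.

Taking 1 as reference: 2−1 = (115, 20, -2.0); 3−1 = (110, -30, -1.2).
Solve a·Δx + b·Δy = Δh: det = 115·(-30) − 110·20 = -5650.
∂h/∂x = [(-2.0)·(-30) − (-1.2)·20] / -5650 = -0.01487
∂h/∂y = [115·(-1.2) − 110·(-2.0)] / -5650 = -0.01451
Flow direction (−∇h) has components (+0.01487 E, +0.01451 N).
Azimuth = atan2(E, N) = atan2(+0.01487, +0.01451) = 45.7° ≈ 046°.

046°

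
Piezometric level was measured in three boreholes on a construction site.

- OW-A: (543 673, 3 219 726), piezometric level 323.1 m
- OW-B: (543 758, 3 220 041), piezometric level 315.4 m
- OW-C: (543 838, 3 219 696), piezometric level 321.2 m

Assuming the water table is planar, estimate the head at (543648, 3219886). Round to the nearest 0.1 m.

Taking OW-A as reference: OW-B−OW-A = (85, 315, -7.7); OW-C−OW-A = (165, -30, -1.9).
Determinant of the coordinate differences = 85·(-30) − 165·315 = -54525.
∂h/∂x = [(-7.7)·(-30) − (-1.9)·315] / -54525 = -0.01521
∂h/∂y = [85·(-1.9) − 165·(-7.7)] / -54525 = -0.02034
h(543648, 3219886) = 323.1 + (-0.01521)·(-25) + (-0.02034)·(160) = 323.1 +0.380 -3.254 = 320.226 m.

320.2 m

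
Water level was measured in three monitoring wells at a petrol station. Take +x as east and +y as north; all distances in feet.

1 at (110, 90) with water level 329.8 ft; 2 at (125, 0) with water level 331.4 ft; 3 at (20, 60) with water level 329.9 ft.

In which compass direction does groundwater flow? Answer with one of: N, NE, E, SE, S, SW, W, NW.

Taking 1 as reference: 2−1 = (15, -90, +1.6); 3−1 = (-90, -30, +0.1).
Solve a·Δx + b·Δy = Δh: det = 15·(-30) − (-90)·(-90) = -8550.
∂h/∂x = [(+1.6)·(-30) − (+0.1)·(-90)] / -8550 = +0.004561
∂h/∂y = [15·(+0.1) − (-90)·(+1.6)] / -8550 = -0.01702
Flow = −∇h = (-0.004561 east, +0.01702 north), which points north.

N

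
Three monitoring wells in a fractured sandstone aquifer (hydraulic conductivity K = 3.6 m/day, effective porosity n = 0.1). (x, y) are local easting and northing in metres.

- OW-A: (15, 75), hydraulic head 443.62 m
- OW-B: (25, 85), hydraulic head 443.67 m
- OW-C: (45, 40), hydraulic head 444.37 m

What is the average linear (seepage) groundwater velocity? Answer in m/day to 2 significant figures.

0.61 m/day

Differences from OW-A: to OW-B (Δx, Δy, Δh) = (10, 10, +0.05); to OW-C = (30, -35, +0.75).
Determinant of the coordinate differences = 10·(-35) − 30·10 = -650.
∂h/∂x = [(+0.05)·(-35) − (+0.75)·10] / -650 = +0.01423
∂h/∂y = [10·(+0.75) − 30·(+0.05)] / -650 = -0.009231
|∇h| = √(0.01423² + -0.009231²) = 0.01696
Seepage velocity v = K·i/n = 3.6 × 0.01696 / 0.1 = 0.6106 m/day.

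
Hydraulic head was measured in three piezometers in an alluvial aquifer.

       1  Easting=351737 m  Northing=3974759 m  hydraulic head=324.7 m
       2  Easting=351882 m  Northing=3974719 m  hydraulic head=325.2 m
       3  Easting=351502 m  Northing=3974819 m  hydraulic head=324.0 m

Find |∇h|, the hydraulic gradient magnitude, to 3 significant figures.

0.0230

Taking 1 as reference: 2−1 = (145, -40, +0.5); 3−1 = (-235, 60, -0.7).
Determinant of the coordinate differences = 145·60 − (-235)·(-40) = -700.
∂h/∂x = [(+0.5)·60 − (-0.7)·(-40)] / -700 = -0.002857
∂h/∂y = [145·(-0.7) − (-235)·(+0.5)] / -700 = -0.02286
|∇h| = √(-0.002857² + -0.02286²) = 0.02304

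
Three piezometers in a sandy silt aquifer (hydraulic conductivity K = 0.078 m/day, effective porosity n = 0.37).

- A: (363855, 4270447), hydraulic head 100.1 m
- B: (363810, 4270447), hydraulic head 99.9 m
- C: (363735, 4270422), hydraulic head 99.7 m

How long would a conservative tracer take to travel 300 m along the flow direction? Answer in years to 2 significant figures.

560 years

Differences from A: to B (Δx, Δy, Δh) = (-45, 0, -0.2); to C = (-120, -25, -0.4).
Determinant of the coordinate differences = (-45)·(-25) − (-120)·0 = 1125.
∂h/∂x = [(-0.2)·(-25) − (-0.4)·0] / 1125 = +0.004444
∂h/∂y = [(-45)·(-0.4) − (-120)·(-0.2)] / 1125 = -0.005333
|∇h| = √(0.004444² + -0.005333²) = 0.006942
Seepage velocity v = K·i/n = 0.078 × 0.006942 / 0.37 = 0.001463 m/day.
t = 300 / 0.001463 = 2.051e+05 days = 562 years.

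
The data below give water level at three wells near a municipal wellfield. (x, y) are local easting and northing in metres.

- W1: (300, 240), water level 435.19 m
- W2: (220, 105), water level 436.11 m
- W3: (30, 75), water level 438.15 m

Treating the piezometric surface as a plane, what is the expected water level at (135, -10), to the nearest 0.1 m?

Differences from W1: to W2 (Δx, Δy, Δh) = (-80, -135, +0.92); to W3 = (-270, -165, +2.96).
Solve a·Δx + b·Δy = Δh: det = (-80)·(-165) − (-270)·(-135) = -23250.
∂h/∂x = [(+0.92)·(-165) − (+2.96)·(-135)] / -23250 = -0.01066
∂h/∂y = [(-80)·(+2.96) − (-270)·(+0.92)] / -23250 = -0.0004989
h(135, -10) = 435.19 + (-0.01066)·(-165) + (-0.0004989)·(-250) = 435.19 +1.759 +0.125 = 437.073 m.

437.1 m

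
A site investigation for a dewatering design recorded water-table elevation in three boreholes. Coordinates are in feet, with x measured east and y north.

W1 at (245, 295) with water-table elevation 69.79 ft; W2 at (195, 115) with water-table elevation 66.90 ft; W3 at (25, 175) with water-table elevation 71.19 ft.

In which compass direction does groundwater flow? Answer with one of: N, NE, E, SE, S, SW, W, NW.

SE

Differences from W1: to W2 (Δx, Δy, Δh) = (-50, -180, -2.89); to W3 = (-220, -120, +1.40).
Solve a·Δx + b·Δy = Δh: det = (-50)·(-120) − (-220)·(-180) = -33600.
∂h/∂x = [(-2.89)·(-120) − (+1.40)·(-180)] / -33600 = -0.01782
∂h/∂y = [(-50)·(+1.40) − (-220)·(-2.89)] / -33600 = +0.02101
Flow = −∇h = (+0.01782 east, -0.02101 north), which points southeast.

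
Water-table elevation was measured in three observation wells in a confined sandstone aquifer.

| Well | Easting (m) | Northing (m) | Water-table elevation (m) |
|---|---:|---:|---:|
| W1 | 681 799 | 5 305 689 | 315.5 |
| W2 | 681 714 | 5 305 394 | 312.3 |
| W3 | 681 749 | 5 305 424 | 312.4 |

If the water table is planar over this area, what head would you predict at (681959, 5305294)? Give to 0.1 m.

308.9 m

Differences from W1: to W2 (Δx, Δy, Δh) = (-85, -295, -3.2); to W3 = (-50, -265, -3.1).
Solve a·Δx + b·Δy = Δh: det = (-85)·(-265) − (-50)·(-295) = 7775.
∂h/∂x = [(-3.2)·(-265) − (-3.1)·(-295)] / 7775 = -0.008553
∂h/∂y = [(-85)·(-3.1) − (-50)·(-3.2)] / 7775 = +0.01331
h(681959, 5305294) = 315.5 + (-0.008553)·(160) + (+0.01331)·(-395) = 315.5 -1.368 -5.258 = 308.873 m.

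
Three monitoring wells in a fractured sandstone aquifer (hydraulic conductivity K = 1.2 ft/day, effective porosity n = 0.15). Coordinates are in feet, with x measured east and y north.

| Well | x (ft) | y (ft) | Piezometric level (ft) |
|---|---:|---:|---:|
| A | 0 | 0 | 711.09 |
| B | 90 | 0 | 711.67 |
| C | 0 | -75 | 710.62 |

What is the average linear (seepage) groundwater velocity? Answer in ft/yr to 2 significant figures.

26 ft/yr

∂h/∂x = (711.67 − 711.09) / (90 − 0) = +0.006444
∂h/∂y = (710.62 − 711.09) / (-75 − 0) = +0.006267
|∇h| = √(0.006444² + 0.006267²) = 0.008989
Seepage velocity v = K·i/n = 1.2 × 0.008989 / 0.15 = 0.07191 ft/day = 26.27 ft/yr.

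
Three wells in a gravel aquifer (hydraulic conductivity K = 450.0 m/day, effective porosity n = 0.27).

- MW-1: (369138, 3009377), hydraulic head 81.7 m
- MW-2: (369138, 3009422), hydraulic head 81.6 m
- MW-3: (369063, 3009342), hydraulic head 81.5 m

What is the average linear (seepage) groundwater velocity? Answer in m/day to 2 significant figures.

Differences from MW-1: to MW-2 (Δx, Δy, Δh) = (0, 45, -0.1); to MW-3 = (-75, -35, -0.2).
Determinant of the coordinate differences = 0·(-35) − (-75)·45 = 3375.
∂h/∂x = [(-0.1)·(-35) − (-0.2)·45] / 3375 = +0.003704
∂h/∂y = [0·(-0.2) − (-75)·(-0.1)] / 3375 = -0.002222
|∇h| = √(0.003704² + -0.002222²) = 0.004319
Seepage velocity v = K·i/n = 450.0 × 0.004319 / 0.27 = 7.198 m/day.

7.2 m/day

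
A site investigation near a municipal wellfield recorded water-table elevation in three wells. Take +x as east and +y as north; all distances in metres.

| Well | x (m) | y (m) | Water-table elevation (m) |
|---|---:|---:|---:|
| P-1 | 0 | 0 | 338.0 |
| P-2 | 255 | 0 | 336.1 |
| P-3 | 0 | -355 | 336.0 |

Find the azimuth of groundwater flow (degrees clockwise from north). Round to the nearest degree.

127°

∂h/∂x = (336.1 − 338.0) / (255 − 0) = -0.007451
∂h/∂y = (336.0 − 338.0) / (-355 − 0) = +0.005634
Flow direction (−∇h) has components (+0.007451 E, -0.005634 N).
Azimuth = atan2(E, N) = atan2(+0.007451, -0.005634) = 127.1° ≈ 127°.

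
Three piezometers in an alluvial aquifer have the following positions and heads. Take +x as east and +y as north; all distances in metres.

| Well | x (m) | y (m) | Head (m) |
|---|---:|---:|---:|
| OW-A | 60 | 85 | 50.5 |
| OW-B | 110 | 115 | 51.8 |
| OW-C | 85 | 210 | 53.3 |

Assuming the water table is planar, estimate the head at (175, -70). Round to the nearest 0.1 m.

Differences from OW-A: to OW-B (Δx, Δy, Δh) = (50, 30, +1.3); to OW-C = (25, 125, +2.8).
Solve a·Δx + b·Δy = Δh: det = 50·125 − 25·30 = 5500.
∂h/∂x = [(+1.3)·125 − (+2.8)·30] / 5500 = +0.01427
∂h/∂y = [50·(+2.8) − 25·(+1.3)] / 5500 = +0.01955
h(175, -70) = 50.5 + (+0.01427)·(115) + (+0.01955)·(-155) = 50.5 +1.641 -3.030 = 49.112 m.

49.1 m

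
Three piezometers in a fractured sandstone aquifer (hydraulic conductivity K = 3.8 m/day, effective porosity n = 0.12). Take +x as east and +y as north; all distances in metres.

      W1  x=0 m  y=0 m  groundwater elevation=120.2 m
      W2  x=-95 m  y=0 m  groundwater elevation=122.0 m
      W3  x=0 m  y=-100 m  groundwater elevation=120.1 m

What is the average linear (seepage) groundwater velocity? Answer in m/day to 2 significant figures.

0.60 m/day

∂h/∂x = (122.0 − 120.2) / (-95 − 0) = -0.01895
∂h/∂y = (120.1 − 120.2) / (-100 − 0) = +0.001000
|∇h| = √(-0.01895² + 0.001000²) = 0.01898
Seepage velocity v = K·i/n = 3.8 × 0.01898 / 0.12 = 0.601 m/day.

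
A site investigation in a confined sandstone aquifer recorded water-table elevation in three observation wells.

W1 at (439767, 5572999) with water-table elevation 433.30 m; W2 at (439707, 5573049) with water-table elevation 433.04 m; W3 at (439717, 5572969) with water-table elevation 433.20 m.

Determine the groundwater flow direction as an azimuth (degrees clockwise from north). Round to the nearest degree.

299°

With h = a·x + b·y + c and W1 as origin, the differences give:
  (-60)·a + 50·b = -0.26
  (-50)·a + (-30)·b = -0.10
Eliminate b (×(-30) and ×50, subtract): 4300·a = 12.800 → a = ∂h/∂x = +0.002977
Back-substitute: b = ∂h/∂y = -0.001628.
Flow direction (−∇h) has components (-0.002977 E, +0.001628 N).
Azimuth = atan2(E, N) = atan2(-0.002977, +0.001628) = 298.7° ≈ 299°.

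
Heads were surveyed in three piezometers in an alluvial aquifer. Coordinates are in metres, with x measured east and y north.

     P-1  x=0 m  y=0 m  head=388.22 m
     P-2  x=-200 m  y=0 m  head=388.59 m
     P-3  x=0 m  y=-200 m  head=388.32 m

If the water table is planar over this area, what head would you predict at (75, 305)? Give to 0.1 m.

387.9 m

∂h/∂x = (388.59 − 388.22) / (-200 − 0) = -0.001850
∂h/∂y = (388.32 − 388.22) / (-200 − 0) = -0.0005000
h(75, 305) = 388.22 + (-0.001850)·(75) + (-0.0005000)·(305) = 388.22 -0.139 -0.152 = 387.929 m.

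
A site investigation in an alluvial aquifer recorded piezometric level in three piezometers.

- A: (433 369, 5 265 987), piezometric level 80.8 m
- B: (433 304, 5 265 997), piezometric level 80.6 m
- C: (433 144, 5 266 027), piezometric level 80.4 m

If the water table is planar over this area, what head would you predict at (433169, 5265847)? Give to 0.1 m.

70.9 m

Three-point gradient (reference A): Δ to B = (-65, 10, -0.2), Δ to C = (-225, 40, -0.4).
∂h/∂x = +0.01143, ∂h/∂y = +0.05429 (det = -350).
h(433169, 5265847) = 80.8 + (+0.01143)·(-200) + (+0.05429)·(-140) = 80.8 -2.286 -7.600 = 70.914 m.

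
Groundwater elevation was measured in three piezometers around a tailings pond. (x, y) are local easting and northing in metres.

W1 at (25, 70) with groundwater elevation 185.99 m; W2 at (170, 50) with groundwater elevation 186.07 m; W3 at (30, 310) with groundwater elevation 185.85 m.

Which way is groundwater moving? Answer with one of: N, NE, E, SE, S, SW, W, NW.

NW

With h = a·x + b·y + c and W1 as origin, the differences give:
  145·a + (-20)·b = +0.08
  5·a + 240·b = -0.14
Eliminate b (×240 and ×(-20), subtract): 34900·a = 16.400 → a = ∂h/∂x = +0.0004699
Back-substitute: b = ∂h/∂y = -0.0005931.
Flow = −∇h = (-0.0004699 east, +0.0005931 north), which points northwest.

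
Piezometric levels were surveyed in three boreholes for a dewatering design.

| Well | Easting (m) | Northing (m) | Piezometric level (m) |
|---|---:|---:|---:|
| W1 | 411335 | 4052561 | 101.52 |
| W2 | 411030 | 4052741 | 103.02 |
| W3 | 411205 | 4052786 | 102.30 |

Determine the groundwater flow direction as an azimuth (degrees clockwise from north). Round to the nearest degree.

102°

Taking W1 as reference: W2−W1 = (-305, 180, +1.50); W3−W1 = (-130, 225, +0.78).
Determinant of the coordinate differences = (-305)·225 − (-130)·180 = -45225.
∂h/∂x = [(+1.50)·225 − (+0.78)·180] / -45225 = -0.004358
∂h/∂y = [(-305)·(+0.78) − (-130)·(+1.50)] / -45225 = +0.0009486
Flow direction (−∇h) has components (+0.004358 E, -0.0009486 N).
Azimuth = atan2(E, N) = atan2(+0.004358, -0.0009486) = 102.3° ≈ 102°.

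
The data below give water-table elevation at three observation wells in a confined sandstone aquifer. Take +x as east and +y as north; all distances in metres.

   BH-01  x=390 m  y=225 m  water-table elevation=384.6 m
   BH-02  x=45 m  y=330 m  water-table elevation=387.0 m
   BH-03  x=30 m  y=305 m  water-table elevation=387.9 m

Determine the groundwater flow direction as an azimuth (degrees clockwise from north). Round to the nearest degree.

029°

With h = a·x + b·y + c and BH-01 as origin, the differences give:
  (-345)·a + 105·b = +2.4
  (-360)·a + 80·b = +3.3
Eliminate b (×80 and ×105, subtract): 10200·a = -154.50 → a = ∂h/∂x = -0.01515
Back-substitute: b = ∂h/∂y = -0.02691.
Flow direction (−∇h) has components (+0.01515 E, +0.02691 N).
Azimuth = atan2(E, N) = atan2(+0.01515, +0.02691) = 29.4° ≈ 029°.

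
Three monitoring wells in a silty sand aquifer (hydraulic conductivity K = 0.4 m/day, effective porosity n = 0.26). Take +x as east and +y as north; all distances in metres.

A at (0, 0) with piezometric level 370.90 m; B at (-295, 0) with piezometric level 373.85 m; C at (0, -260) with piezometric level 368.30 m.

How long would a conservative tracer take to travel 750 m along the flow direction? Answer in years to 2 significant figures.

∂h/∂x = (373.85 − 370.90) / (-295 − 0) = -0.01000
∂h/∂y = (368.30 − 370.90) / (-260 − 0) = +0.010000
|∇h| = √(-0.01000² + 0.010000²) = 0.01414
Seepage velocity v = K·i/n = 0.4 × 0.01414 / 0.26 = 0.02175 m/day.
t = 750 / 0.02175 = 3.448e+04 days = 94.4 years.

94 years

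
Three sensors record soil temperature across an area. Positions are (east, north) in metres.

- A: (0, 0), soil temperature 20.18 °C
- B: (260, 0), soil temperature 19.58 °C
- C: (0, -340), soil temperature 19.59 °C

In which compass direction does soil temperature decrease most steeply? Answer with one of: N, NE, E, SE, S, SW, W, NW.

∂T/∂x = (19.58 − 20.18) / (260 − 0) = -0.002308
∂T/∂y = (19.59 − 20.18) / (-340 − 0) = +0.001735
Steepest decrease is along −∇f = (+0.002308 E, -0.001735 N) → southeast.

SE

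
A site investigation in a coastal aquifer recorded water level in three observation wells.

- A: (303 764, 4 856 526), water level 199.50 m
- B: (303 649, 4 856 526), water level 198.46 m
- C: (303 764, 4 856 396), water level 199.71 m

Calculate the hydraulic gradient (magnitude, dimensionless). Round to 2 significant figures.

0.0092

∂h/∂x = (198.46 − 199.50) / (303649 − 303764) = +0.009043
∂h/∂y = (199.71 − 199.50) / (4856396 − 4856526) = -0.001615
|∇h| = √(0.009043² + -0.001615²) = 0.009186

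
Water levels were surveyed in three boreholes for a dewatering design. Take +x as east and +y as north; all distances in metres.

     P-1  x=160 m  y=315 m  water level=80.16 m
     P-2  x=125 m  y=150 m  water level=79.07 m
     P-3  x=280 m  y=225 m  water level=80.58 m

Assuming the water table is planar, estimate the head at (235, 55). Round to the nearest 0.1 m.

79.4 m

With h = a·x + b·y + c and P-1 as origin, the differences give:
  (-35)·a + (-165)·b = -1.09
  120·a + (-90)·b = +0.42
Eliminate b (×(-90) and ×(-165), subtract): 22950·a = 167.400 → a = ∂h/∂x = +0.007294
Back-substitute: b = ∂h/∂y = +0.005059.
h(235, 55) = 80.16 + (+0.007294)·(75) + (+0.005059)·(-260) = 80.16 +0.547 -1.315 = 79.392 m.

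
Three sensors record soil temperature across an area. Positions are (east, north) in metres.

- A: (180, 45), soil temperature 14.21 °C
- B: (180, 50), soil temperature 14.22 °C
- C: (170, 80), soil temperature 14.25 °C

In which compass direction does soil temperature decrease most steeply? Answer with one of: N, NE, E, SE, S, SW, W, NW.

SW

Differences from A: to B (Δx, Δy, Δh) = (0, 5, +0.01); to C = (-10, 35, +0.04).
Determinant of the coordinate differences = 0·35 − (-10)·5 = 50.
∂T/∂x = [(+0.01)·35 − (+0.04)·5] / 50 = +0.003000
∂T/∂y = [0·(+0.04) − (-10)·(+0.01)] / 50 = +0.002000
Steepest decrease is along −∇f = (-0.003000 E, -0.002000 N) → southwest.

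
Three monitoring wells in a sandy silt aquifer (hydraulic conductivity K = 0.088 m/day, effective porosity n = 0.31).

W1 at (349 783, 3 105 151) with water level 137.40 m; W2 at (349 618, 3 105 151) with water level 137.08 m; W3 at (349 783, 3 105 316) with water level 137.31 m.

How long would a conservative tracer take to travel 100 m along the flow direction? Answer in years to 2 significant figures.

∂h/∂x = (137.08 − 137.40) / (349618 − 349783) = +0.001939
∂h/∂y = (137.31 − 137.40) / (3105316 − 3105151) = -0.0005455
|∇h| = √(0.001939² + -0.0005455²) = 0.002014
Seepage velocity v = K·i/n = 0.088 × 0.002014 / 0.31 = 0.0005717 m/day.
t = 100 / 0.0005717 = 1.749e+05 days = 479 years.

480 years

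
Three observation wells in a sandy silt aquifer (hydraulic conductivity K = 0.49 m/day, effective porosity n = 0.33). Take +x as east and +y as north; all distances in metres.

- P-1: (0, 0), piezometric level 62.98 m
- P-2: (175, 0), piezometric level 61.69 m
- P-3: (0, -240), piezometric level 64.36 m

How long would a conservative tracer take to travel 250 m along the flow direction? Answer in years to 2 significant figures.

∂h/∂x = (61.69 − 62.98) / (175 − 0) = -0.007371
∂h/∂y = (64.36 − 62.98) / (-240 − 0) = -0.005750
|∇h| = √(-0.007371² + -0.005750²) = 0.009348
Seepage velocity v = K·i/n = 0.49 × 0.009348 / 0.33 = 0.01388 m/day.
t = 250 / 0.01388 = 1.801e+04 days = 49.3 years.

49 years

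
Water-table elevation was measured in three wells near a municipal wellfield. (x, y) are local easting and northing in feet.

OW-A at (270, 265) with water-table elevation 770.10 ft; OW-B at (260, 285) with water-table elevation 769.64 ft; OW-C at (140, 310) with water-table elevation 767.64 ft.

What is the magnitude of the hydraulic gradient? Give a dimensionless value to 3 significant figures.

Three-point gradient (reference OW-A): Δ to OW-B = (-10, 20, -0.46), Δ to OW-C = (-130, 45, -2.46).
∂h/∂x = +0.01326, ∂h/∂y = -0.01637 (det = 2150).
|∇h| = √(0.01326² + -0.01637²) = 0.02107

0.0211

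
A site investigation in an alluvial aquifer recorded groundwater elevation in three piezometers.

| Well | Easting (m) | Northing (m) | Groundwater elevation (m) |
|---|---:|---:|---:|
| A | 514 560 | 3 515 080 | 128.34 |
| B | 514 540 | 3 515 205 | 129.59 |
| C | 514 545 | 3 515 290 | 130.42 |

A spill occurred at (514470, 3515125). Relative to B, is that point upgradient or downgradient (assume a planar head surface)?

Differences from A: to B (Δx, Δy, Δh) = (-20, 125, +1.25); to C = (-15, 210, +2.08).
Determinant of the coordinate differences = (-20)·210 − (-15)·125 = -2325.
∂h/∂x = [(+1.25)·210 − (+2.08)·125] / -2325 = -0.001075
∂h/∂y = [(-20)·(+2.08) − (-15)·(+1.25)] / -2325 = +0.009828
Head at (514470, 3515125) = 128.34 + (-0.001075)·(-90) + (+0.009828)·(45) = 128.88 m.
That is lower than the 129.59 m at B, so the point is downgradient.

downgradient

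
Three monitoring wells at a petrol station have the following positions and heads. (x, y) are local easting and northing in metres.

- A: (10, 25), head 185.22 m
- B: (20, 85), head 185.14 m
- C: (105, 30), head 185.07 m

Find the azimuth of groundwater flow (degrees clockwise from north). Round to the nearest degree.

055°

Differences from A: to B (Δx, Δy, Δh) = (10, 60, -0.08); to C = (95, 5, -0.15).
Solve a·Δx + b·Δy = Δh: det = 10·5 − 95·60 = -5650.
∂h/∂x = [(-0.08)·5 − (-0.15)·60] / -5650 = -0.001522
∂h/∂y = [10·(-0.15) − 95·(-0.08)] / -5650 = -0.001080
Flow direction (−∇h) has components (+0.001522 E, +0.001080 N).
Azimuth = atan2(E, N) = atan2(+0.001522, +0.001080) = 54.7° ≈ 055°.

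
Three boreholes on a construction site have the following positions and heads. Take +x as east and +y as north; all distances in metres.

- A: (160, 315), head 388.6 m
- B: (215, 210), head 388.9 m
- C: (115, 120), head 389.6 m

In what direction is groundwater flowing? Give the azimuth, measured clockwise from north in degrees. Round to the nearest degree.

034°

Three-point gradient (reference A): Δ to B = (55, -105, +0.3), Δ to C = (-45, -195, +1.0).
∂h/∂x = -0.003010, ∂h/∂y = -0.004434 (det = -15450).
Flow direction (−∇h) has components (+0.003010 E, +0.004434 N).
Azimuth = atan2(E, N) = atan2(+0.003010, +0.004434) = 34.2° ≈ 034°.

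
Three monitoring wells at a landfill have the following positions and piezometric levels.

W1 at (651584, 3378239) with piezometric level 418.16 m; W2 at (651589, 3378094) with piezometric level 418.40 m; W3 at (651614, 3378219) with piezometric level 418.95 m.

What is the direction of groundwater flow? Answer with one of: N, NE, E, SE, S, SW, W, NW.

W

Taking W1 as reference: W2−W1 = (5, -145, +0.24); W3−W1 = (30, -20, +0.79).
Solve a·Δx + b·Δy = Δh: det = 5·(-20) − 30·(-145) = 4250.
∂h/∂x = [(+0.24)·(-20) − (+0.79)·(-145)] / 4250 = +0.02582
∂h/∂y = [5·(+0.79) − 30·(+0.24)] / 4250 = -0.0007647
Flow = −∇h = (-0.02582 east, +0.0007647 north), which points west.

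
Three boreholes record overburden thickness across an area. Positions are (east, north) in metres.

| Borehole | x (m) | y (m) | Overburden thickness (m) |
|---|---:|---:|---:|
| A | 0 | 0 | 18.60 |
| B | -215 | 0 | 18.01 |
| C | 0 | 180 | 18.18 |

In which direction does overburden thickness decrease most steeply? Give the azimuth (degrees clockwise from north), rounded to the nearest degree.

310°

∂d/∂x = (18.01 − 18.60) / (-215 − 0) = +0.002744
∂d/∂y = (18.18 − 18.60) / (180 − 0) = -0.002333
Steepest decrease is along −∇f: components (-0.002744 E, +0.002333 N).
Azimuth = atan2(-0.002744, +0.002333) = 310.4° ≈ 310°.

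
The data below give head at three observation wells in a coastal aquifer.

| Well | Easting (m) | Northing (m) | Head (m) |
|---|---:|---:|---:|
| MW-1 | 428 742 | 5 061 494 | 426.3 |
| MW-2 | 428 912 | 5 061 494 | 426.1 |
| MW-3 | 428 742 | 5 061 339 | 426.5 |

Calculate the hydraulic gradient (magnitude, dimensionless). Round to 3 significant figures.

∂h/∂x = (426.1 − 426.3) / (428912 − 428742) = -0.001176
∂h/∂y = (426.5 − 426.3) / (5061339 − 5061494) = -0.001290
|∇h| = √(-0.001176² + -0.001290²) = 0.001746

0.00175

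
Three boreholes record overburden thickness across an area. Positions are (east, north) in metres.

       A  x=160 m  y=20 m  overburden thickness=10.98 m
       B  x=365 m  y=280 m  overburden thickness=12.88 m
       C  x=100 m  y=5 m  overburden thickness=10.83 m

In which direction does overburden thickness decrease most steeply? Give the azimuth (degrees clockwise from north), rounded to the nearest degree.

187°

Differences from A: to B (Δx, Δy, Δh) = (205, 260, +1.90); to C = (-60, -15, -0.15).
Determinant of the coordinate differences = 205·(-15) − (-60)·260 = 12525.
∂d/∂x = [(+1.90)·(-15) − (-0.15)·260] / 12525 = +0.0008383
∂d/∂y = [205·(-0.15) − (-60)·(+1.90)] / 12525 = +0.006647
Steepest decrease is along −∇f: components (-0.0008383 E, -0.006647 N).
Azimuth = atan2(-0.0008383, -0.006647) = 187.2° ≈ 187°.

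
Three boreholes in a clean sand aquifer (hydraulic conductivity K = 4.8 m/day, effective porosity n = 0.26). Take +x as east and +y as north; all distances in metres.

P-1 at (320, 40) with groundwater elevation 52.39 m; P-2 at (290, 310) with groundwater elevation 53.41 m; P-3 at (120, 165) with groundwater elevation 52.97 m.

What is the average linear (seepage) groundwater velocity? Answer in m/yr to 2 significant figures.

With h = a·x + b·y + c and P-1 as origin, the differences give:
  (-30)·a + 270·b = +1.02
  (-200)·a + 125·b = +0.58
Eliminate b (×125 and ×270, subtract): 50250·a = -29.100 → a = ∂h/∂x = -0.0005791
Back-substitute: b = ∂h/∂y = +0.003713.
|∇h| = √(-0.0005791² + 0.003713²) = 0.003758
Seepage velocity v = K·i/n = 4.8 × 0.003758 / 0.26 = 0.06938 m/day = 25.34 m/yr.

25 m/yr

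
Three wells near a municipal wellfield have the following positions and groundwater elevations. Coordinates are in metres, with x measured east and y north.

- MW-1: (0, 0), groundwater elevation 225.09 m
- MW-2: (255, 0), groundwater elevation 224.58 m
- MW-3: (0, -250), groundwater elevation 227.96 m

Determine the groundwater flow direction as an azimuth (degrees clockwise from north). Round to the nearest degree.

∂h/∂x = (224.58 − 225.09) / (255 − 0) = -0.002000
∂h/∂y = (227.96 − 225.09) / (-250 − 0) = -0.01148
Flow direction (−∇h) has components (+0.002000 E, +0.01148 N).
Azimuth = atan2(E, N) = atan2(+0.002000, +0.01148) = 9.9° ≈ 010°.

010°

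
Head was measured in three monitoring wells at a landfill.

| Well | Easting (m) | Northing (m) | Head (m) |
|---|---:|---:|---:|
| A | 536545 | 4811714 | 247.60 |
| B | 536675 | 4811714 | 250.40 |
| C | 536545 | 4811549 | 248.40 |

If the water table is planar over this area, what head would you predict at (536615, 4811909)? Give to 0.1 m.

∂h/∂x = (250.40 − 247.60) / (536675 − 536545) = +0.02154
∂h/∂y = (248.40 − 247.60) / (4811549 − 4811714) = -0.004848
h(536615, 4811909) = 247.60 + (+0.02154)·(70) + (-0.004848)·(195) = 247.60 +1.508 -0.945 = 248.162 m.

248.2 m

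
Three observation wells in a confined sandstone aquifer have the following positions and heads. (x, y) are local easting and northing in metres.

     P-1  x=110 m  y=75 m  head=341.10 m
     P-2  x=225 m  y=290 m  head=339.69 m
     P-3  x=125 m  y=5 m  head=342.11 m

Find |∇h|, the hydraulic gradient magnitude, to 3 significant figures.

Taking P-1 as reference: P-2−P-1 = (115, 215, -1.41); P-3−P-1 = (15, -70, +1.01).
Solve a·Δx + b·Δy = Δh: det = 115·(-70) − 15·215 = -11275.
∂h/∂x = [(-1.41)·(-70) − (+1.01)·215] / -11275 = +0.01051
∂h/∂y = [115·(+1.01) − 15·(-1.41)] / -11275 = -0.01218
|∇h| = √(0.01051² + -0.01218²) = 0.01609

0.0161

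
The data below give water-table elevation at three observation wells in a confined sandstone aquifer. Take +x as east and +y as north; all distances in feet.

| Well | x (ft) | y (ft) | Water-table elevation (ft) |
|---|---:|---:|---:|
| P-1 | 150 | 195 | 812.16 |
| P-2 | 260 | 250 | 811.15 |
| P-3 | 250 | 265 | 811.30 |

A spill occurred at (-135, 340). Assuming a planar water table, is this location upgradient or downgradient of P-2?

Differences from P-1: to P-2 (Δx, Δy, Δh) = (110, 55, -1.01); to P-3 = (100, 70, -0.86).
Determinant of the coordinate differences = 110·70 − 100·55 = 2200.
∂h/∂x = [(-1.01)·70 − (-0.86)·55] / 2200 = -0.01064
∂h/∂y = [110·(-0.86) − 100·(-1.01)] / 2200 = +0.002909
Head at (-135, 340) = 812.16 + (-0.01064)·(-285) + (+0.002909)·(145) = 815.61 ft.
That is higher than the 811.15 ft at P-2, so the point is upgradient.

upgradient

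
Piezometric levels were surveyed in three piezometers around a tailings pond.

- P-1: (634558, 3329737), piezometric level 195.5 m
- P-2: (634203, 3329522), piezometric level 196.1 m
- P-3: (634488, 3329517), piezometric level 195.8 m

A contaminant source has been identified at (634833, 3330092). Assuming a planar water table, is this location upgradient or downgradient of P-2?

downgradient

Taking P-1 as reference: P-2−P-1 = (-355, -215, +0.6); P-3−P-1 = (-70, -220, +0.3).
Determinant of the coordinate differences = (-355)·(-220) − (-70)·(-215) = 63050.
∂h/∂x = [(+0.6)·(-220) − (+0.3)·(-215)] / 63050 = -0.001071
∂h/∂y = [(-355)·(+0.3) − (-70)·(+0.6)] / 63050 = -0.001023
Head at (634833, 3330092) = 195.5 + (-0.001071)·(275) + (-0.001023)·(355) = 194.84 m.
That is lower than the 196.1 m at P-2, so the point is downgradient.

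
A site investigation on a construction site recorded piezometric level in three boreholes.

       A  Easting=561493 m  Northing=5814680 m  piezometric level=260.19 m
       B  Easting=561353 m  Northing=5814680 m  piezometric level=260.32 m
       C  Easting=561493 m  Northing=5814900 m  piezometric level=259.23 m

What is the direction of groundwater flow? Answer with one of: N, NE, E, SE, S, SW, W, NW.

∂h/∂x = (260.32 − 260.19) / (561353 − 561493) = -0.0009286
∂h/∂y = (259.23 − 260.19) / (5814900 − 5814680) = -0.004364
Flow = −∇h = (+0.0009286 east, +0.004364 north), which points north.

N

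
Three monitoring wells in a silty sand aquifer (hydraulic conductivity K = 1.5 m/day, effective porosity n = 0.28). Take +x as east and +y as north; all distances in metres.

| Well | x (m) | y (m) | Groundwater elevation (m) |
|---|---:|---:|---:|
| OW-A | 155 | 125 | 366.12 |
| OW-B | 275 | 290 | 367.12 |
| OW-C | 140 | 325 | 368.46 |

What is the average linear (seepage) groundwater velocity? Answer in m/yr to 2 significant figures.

26 m/yr

With h = a·x + b·y + c and OW-A as origin, the differences give:
  120·a + 165·b = +1.00
  (-15)·a + 200·b = +2.34
Eliminate b (×200 and ×165, subtract): 26475·a = -186.100 → a = ∂h/∂x = -0.007029
Back-substitute: b = ∂h/∂y = +0.01117.
|∇h| = √(-0.007029² + 0.01117²) = 0.0132
Seepage velocity v = K·i/n = 1.5 × 0.0132 / 0.28 = 0.07071 m/day = 25.83 m/yr.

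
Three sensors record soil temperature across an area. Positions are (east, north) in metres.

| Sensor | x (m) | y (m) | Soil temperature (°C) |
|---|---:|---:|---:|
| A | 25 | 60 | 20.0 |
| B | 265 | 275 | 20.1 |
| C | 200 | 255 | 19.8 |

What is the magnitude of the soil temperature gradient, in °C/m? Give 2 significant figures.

0.0099 °C/m

Differences from A: to B (Δx, Δy, Δh) = (240, 215, +0.1); to C = (175, 195, -0.2).
Determinant of the coordinate differences = 240·195 − 175·215 = 9175.
∂T/∂x = [(+0.1)·195 − (-0.2)·215] / 9175 = +0.006812
∂T/∂y = [240·(-0.2) − 175·(+0.1)] / 9175 = -0.007139
|∇f| = √(0.006812² + -0.007139²) = 0.009868 °C/m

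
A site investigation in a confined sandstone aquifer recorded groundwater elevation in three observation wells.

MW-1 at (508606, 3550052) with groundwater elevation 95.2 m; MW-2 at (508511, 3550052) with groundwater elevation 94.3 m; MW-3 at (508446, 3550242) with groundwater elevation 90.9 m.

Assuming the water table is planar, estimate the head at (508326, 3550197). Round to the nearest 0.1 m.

90.4 m

With h = a·x + b·y + c and MW-1 as origin, the differences give:
  (-95)·a + 0·b = -0.9
  (-160)·a + 190·b = -4.3
Eliminate b (×190 and ×0, subtract): -18050·a = -171.00 → a = ∂h/∂x = +0.009474
Back-substitute: b = ∂h/∂y = -0.01465.
h(508326, 3550197) = 95.2 + (+0.009474)·(-280) + (-0.01465)·(145) = 95.2 -2.653 -2.125 = 90.423 m.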